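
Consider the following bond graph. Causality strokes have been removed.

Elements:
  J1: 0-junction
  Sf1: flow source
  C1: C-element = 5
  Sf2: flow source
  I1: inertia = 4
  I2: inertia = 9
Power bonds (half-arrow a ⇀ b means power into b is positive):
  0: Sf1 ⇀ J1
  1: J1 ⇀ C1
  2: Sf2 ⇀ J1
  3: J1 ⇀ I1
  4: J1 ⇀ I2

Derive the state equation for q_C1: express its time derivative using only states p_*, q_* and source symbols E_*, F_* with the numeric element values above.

bond 0 stroke at Sf1  (source Sf1 imposes f)
bond 2 stroke at Sf2  (Sf2 fixes flow; stroke at Sf2)
bond 1 stroke at J1  (C1 outputs effort q/C1)
bond 3 stroke at I1  (J1 effort already set via bond 1)
bond 4 stroke at I2  (J1 effort already set via bond 1)

dq_C1/dt = F_Sf1 + F_Sf2 - p_I1/4 - p_I2/9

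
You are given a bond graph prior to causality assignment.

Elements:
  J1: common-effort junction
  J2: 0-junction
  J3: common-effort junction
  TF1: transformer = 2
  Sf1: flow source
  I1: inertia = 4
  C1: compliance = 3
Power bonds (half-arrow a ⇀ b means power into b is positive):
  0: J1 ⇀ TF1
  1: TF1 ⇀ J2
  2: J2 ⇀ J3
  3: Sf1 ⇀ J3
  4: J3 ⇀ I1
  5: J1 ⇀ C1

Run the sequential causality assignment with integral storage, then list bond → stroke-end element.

#3 |Sf1  (source Sf1 imposes f)
#4 |I1  (I1 outputs flow p/I1)
#2 |J3  (J3: last free bond brings effort in)
#1 |J2  (only one effort-in slot at J2)
#0 |TF1  (through TF1, causality passes straight; one stroke at TF1)
#5 |J1  (J1 needs exactly one e-in)

#0 stroke at TF1
#1 stroke at J2
#2 stroke at J3
#3 stroke at Sf1
#4 stroke at I1
#5 stroke at J1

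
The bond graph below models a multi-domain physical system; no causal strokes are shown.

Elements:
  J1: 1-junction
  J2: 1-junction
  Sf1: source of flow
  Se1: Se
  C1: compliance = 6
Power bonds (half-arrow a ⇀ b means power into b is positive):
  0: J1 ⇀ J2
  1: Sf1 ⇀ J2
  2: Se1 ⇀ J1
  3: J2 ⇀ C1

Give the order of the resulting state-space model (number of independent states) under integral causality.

#1 →Sf1  (Sf1 (Sf) sets flow on bond)
#2 →J1  (source Se1 imposes e)
#0 →J2  (J1 needs exactly one f-in)
#3 →J2  (J2: bond 1 brought flow, rest push out)

1  (C1 all integral)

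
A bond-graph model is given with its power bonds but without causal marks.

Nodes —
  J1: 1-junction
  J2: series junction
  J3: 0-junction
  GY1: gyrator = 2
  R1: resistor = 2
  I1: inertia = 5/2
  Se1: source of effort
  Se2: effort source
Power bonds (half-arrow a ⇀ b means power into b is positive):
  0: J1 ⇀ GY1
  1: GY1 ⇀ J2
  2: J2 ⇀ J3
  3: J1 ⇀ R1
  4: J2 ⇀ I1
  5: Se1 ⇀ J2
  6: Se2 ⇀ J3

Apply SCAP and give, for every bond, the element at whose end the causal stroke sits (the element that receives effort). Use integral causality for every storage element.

bond 5 stroke at J2  (source Se1 imposes e)
bond 6 stroke at J3  (source Se2 imposes e)
bond 2 stroke at J2  (J3 effort already set via bond 6)
bond 4 stroke at I1  (I1 integral (f out))
bond 1 stroke at J2  (J2: bond 4 brought flow, rest push out)
bond 0 stroke at J1  (through GY1, causality inverts; strokes same side of GY1)
bond 3 stroke at R1  (J1: last free bond brings flow in)

b0 →J1
b1 →J2
b2 →J2
b3 →R1
b4 →I1
b5 →J2
b6 →J3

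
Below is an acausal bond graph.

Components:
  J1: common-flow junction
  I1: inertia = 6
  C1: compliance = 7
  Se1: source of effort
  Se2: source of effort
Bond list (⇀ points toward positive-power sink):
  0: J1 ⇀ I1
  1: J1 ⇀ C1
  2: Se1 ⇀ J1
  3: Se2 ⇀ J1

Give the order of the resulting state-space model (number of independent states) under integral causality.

2  (C1, I1 all integral)

β2 |J1  (source Se1 imposes e)
β3 |J1  (Se2 fixes effort; stroke away)
β0 |I1  (I1 integral (f out))
β1 |J1  (common-f at J1 fixed by 0)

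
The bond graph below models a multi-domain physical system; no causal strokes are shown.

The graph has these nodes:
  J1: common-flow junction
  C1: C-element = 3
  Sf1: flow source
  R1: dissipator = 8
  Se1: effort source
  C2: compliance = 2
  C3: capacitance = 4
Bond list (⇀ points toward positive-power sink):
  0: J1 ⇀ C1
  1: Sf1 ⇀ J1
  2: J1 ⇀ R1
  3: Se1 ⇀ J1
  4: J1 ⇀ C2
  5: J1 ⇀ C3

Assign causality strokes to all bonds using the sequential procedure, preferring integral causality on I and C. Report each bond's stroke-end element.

b0 |J1
b1 |Sf1
b2 |J1
b3 |J1
b4 |J1
b5 |J1

β1 stroke at Sf1  (Sf1 (Sf) sets flow on bond)
β3 stroke at J1  (Se1: effort source, stroke at far end)
β0 stroke at J1  (J1 flow already set via bond 1)
β2 stroke at J1  (1-jn J1 has f-setter on 1)
β4 stroke at J1  (J1 flow already set via bond 1)
β5 stroke at J1  (common-f at J1 fixed by 1)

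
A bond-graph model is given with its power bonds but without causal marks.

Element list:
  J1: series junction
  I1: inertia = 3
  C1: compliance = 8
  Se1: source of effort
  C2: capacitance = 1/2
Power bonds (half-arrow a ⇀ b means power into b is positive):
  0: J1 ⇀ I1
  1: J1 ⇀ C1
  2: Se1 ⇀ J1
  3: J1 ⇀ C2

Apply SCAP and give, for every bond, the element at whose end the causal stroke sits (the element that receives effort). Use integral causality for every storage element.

b0 stroke at I1
b1 stroke at J1
b2 stroke at J1
b3 stroke at J1

β2 |J1  (Se1 fixes effort; stroke away)
β0 |I1  (I1 outputs flow p/I1)
β1 |J1  (1-jn J1 has f-setter on 0)
β3 |J1  (1-jn J1 has f-setter on 0)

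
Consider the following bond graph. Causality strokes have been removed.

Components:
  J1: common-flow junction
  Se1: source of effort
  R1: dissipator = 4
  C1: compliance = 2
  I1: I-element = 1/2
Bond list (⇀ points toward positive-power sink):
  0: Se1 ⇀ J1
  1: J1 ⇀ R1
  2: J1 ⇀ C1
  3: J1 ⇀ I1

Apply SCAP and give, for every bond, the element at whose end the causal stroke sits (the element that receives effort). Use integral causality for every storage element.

b0 |J1  (source Se1 imposes e)
b2 |J1  (prefer integral on C1)
b3 |I1  (I1 outputs flow p/I1)
b1 |J1  (common-f at J1 fixed by 3)

β0 →J1
β1 →J1
β2 →J1
β3 →I1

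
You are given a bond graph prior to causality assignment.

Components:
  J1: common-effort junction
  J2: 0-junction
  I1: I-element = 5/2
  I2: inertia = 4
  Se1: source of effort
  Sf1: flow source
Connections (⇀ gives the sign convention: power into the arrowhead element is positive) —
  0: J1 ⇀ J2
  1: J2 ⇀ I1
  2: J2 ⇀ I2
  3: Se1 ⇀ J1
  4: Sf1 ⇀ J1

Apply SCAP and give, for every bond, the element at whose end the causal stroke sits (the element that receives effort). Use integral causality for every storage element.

#0 stroke at J2
#1 stroke at I1
#2 stroke at I2
#3 stroke at J1
#4 stroke at Sf1

#3 |J1  (source Se1 imposes e)
#4 |Sf1  (Sf1 (Sf) sets flow on bond)
#0 |J2  (0-jn J1 has e-setter on 3)
#1 |I1  (0-jn J2 has e-setter on 0)
#2 |I2  (0-jn J2 has e-setter on 0)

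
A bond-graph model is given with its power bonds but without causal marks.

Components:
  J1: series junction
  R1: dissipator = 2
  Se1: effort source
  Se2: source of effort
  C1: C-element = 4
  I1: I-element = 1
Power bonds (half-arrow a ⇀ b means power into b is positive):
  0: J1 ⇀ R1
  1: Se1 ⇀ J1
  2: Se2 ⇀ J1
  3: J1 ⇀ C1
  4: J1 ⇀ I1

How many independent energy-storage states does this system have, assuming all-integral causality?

b1 stroke→J1  (Se1 fixes effort; stroke away)
b2 stroke→J1  (Se2: effort source, stroke at far end)
b3 stroke→J1  (prefer integral on C1)
b4 stroke→I1  (I1: I, integral causality)
b0 stroke→J1  (common-f at J1 fixed by 4)

2  (C1, I1 all integral)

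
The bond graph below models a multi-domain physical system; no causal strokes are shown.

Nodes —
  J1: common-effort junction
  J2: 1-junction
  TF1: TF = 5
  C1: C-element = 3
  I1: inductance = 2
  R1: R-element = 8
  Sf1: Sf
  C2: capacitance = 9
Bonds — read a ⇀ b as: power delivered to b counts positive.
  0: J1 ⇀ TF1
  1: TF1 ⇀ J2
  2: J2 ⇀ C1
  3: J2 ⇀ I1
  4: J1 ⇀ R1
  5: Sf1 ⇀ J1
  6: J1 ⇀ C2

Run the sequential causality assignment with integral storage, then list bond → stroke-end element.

b0 |TF1
b1 |J2
b2 |J2
b3 |I1
b4 |R1
b5 |Sf1
b6 |J1

β5 stroke at Sf1  (Sf1 (Sf) sets flow on bond)
β2 stroke at J2  (C1 outputs effort q/C1)
β3 stroke at I1  (I1 integral (f out))
β1 stroke at J2  (J2 flow already set via bond 3)
β0 stroke at TF1  (TF TF1: opposite of bond 1)
β6 stroke at J1  (C2 outputs effort q/C2)
β4 stroke at R1  (J1: bond 6 brought effort, rest push out)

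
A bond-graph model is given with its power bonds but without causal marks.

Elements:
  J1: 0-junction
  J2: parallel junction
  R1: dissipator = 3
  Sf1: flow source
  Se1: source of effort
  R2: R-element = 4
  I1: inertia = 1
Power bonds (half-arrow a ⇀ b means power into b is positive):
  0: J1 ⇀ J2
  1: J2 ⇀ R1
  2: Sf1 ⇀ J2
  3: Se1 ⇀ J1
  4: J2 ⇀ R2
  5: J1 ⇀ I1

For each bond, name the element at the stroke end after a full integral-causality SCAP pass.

b0 →J2
b1 →R1
b2 →Sf1
b3 →J1
b4 →R2
b5 →I1

β2 stroke at Sf1  (source Sf1 imposes f)
β3 stroke at J1  (source Se1 imposes e)
β0 stroke at J2  (J1: bond 3 brought effort, rest push out)
β5 stroke at I1  (J1: bond 3 brought effort, rest push out)
β1 stroke at R1  (J2: bond 0 brought effort, rest push out)
β4 stroke at R2  (common-e at J2 fixed by 0)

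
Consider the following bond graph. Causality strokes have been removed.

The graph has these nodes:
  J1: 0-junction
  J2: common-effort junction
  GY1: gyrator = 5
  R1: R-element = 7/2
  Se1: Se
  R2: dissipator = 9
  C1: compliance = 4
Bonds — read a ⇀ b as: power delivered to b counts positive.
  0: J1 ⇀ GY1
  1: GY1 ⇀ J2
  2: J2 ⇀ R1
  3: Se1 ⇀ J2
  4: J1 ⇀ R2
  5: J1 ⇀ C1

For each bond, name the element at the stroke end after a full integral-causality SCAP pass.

#3 stroke→J2  (source Se1 imposes e)
#1 stroke→GY1  (J2: bond 3 brought effort, rest push out)
#2 stroke→R1  (0-jn J2 has e-setter on 3)
#0 stroke→GY1  (GY1: gyrator matches bond 1)
#5 stroke→J1  (C1 outputs effort q/C1)
#4 stroke→R2  (0-jn J1 has e-setter on 5)

β0 stroke at GY1
β1 stroke at GY1
β2 stroke at R1
β3 stroke at J2
β4 stroke at R2
β5 stroke at J1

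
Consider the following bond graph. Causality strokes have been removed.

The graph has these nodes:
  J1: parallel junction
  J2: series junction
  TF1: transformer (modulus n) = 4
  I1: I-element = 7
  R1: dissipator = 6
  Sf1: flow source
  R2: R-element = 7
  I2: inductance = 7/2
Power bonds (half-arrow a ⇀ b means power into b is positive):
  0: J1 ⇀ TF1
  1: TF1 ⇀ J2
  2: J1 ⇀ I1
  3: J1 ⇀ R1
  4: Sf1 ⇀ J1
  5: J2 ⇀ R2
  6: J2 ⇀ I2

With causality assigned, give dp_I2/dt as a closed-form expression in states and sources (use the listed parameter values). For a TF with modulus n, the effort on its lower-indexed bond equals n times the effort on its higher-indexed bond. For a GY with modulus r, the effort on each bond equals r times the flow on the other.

dp_I2/dt = 3*F_Sf1/2 - 3*p_I1/14 - 59*p_I2/28

β4 →Sf1  (Sf1 fixes flow; stroke at Sf1)
β2 →I1  (prefer integral on I1)
β6 →I2  (I2 integral (f out))
β1 →J2  (1-jn J2 has f-setter on 6)
β5 →J2  (J2: bond 6 brought flow, rest push out)
β0 →TF1  (TF TF1: opposite of bond 1)
β3 →J1  (closing 0-jn rule on J1)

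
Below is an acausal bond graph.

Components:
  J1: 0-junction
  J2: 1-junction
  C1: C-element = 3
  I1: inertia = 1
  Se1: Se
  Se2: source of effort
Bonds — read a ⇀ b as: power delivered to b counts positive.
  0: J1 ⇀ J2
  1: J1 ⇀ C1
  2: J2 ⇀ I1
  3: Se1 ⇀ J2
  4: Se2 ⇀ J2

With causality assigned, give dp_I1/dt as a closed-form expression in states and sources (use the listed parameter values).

dp_I1/dt = E_Se1 + E_Se2 + q_C1/3

b3 stroke at J2  (Se1 (Se) sets effort on bond)
b4 stroke at J2  (Se2 (Se) sets effort on bond)
b1 stroke at J1  (C1 outputs effort q/C1)
b0 stroke at J2  (J1: bond 1 brought effort, rest push out)
b2 stroke at I1  (closing 1-jn rule on J2)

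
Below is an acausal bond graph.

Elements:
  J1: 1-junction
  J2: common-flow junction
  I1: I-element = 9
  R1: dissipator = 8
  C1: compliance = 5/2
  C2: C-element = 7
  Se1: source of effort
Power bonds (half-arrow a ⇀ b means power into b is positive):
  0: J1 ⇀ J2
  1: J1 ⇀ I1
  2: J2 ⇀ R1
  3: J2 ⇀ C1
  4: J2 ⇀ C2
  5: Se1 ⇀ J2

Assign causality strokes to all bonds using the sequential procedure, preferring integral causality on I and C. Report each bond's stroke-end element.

#0 →J1
#1 →I1
#2 →J2
#3 →J2
#4 →J2
#5 →J2

bond 5 stroke at J2  (Se1: effort source, stroke at far end)
bond 1 stroke at I1  (I1 integral (f out))
bond 0 stroke at J1  (common-f at J1 fixed by 1)
bond 2 stroke at J2  (1-jn J2 has f-setter on 0)
bond 3 stroke at J2  (common-f at J2 fixed by 0)
bond 4 stroke at J2  (1-jn J2 has f-setter on 0)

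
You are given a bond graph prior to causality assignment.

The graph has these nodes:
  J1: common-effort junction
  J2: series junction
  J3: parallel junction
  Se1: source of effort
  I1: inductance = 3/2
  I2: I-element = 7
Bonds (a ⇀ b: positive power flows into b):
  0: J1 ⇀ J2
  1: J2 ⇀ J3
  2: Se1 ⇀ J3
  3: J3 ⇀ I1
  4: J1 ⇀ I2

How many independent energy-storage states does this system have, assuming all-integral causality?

2  (I1, I2 all integral)

bond 2 |J3  (Se1 (Se) sets effort on bond)
bond 1 |J2  (common-e at J3 fixed by 2)
bond 3 |I1  (J3 effort already set via bond 2)
bond 0 |J1  (only one flow-in slot at J2)
bond 4 |I2  (0-jn J1 has e-setter on 0)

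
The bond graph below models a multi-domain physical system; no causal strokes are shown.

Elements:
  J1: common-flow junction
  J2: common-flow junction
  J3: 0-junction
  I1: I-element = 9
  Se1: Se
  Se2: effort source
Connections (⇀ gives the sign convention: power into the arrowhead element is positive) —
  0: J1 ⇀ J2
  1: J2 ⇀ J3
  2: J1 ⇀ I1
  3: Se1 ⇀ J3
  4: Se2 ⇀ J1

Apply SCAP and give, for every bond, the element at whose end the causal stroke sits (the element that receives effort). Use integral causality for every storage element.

#0 →J1
#1 →J2
#2 →I1
#3 →J3
#4 →J1

β3 →J3  (Se1 (Se) sets effort on bond)
β4 →J1  (source Se2 imposes e)
β1 →J2  (J3: bond 3 brought effort, rest push out)
β0 →J1  (J2: last free bond brings flow in)
β2 →I1  (only one flow-in slot at J1)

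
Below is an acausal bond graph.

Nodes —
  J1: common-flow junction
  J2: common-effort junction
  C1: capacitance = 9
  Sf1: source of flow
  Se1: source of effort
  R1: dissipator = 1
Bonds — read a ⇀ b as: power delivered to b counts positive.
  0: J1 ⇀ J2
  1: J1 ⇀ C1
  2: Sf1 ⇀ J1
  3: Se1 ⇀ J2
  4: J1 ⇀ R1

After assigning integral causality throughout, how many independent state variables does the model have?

β2 |Sf1  (source Sf1 imposes f)
β3 |J2  (Se1 fixes effort; stroke away)
β0 |J1  (common-f at J1 fixed by 2)
β1 |J1  (1-jn J1 has f-setter on 2)
β4 |J1  (J1: bond 2 brought flow, rest push out)

1  (C1 all integral)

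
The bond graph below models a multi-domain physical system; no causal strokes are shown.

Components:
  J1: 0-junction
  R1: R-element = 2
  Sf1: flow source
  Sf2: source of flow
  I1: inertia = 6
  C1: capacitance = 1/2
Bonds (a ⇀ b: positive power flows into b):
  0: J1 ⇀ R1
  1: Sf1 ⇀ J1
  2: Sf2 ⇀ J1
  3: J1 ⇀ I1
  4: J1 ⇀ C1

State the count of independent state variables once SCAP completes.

β1 |Sf1  (Sf1: flow source, stroke at near end)
β2 |Sf2  (Sf2 (Sf) sets flow on bond)
β3 |I1  (I1 outputs flow p/I1)
β4 |J1  (C1 integral (e out))
β0 |R1  (common-e at J1 fixed by 4)

2  (C1, I1 all integral)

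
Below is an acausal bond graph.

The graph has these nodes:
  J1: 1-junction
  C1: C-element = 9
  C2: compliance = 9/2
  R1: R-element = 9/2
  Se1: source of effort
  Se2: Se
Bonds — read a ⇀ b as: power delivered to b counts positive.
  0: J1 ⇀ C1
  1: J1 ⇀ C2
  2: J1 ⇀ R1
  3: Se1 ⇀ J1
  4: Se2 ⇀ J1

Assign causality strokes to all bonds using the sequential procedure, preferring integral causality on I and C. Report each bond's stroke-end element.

b0 stroke at J1
b1 stroke at J1
b2 stroke at R1
b3 stroke at J1
b4 stroke at J1

#3 stroke at J1  (Se1 fixes effort; stroke away)
#4 stroke at J1  (Se2: effort source, stroke at far end)
#0 stroke at J1  (C1 outputs effort q/C1)
#1 stroke at J1  (prefer integral on C2)
#2 stroke at R1  (only one flow-in slot at J1)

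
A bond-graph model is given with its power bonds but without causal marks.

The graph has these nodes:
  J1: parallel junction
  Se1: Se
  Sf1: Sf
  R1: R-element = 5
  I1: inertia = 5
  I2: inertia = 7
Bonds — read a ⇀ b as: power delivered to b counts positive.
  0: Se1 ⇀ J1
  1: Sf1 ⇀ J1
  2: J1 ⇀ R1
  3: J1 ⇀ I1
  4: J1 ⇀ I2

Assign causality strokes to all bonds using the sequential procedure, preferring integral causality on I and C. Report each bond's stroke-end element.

β0 stroke at J1
β1 stroke at Sf1
β2 stroke at R1
β3 stroke at I1
β4 stroke at I2

b0 →J1  (Se1 fixes effort; stroke away)
b1 →Sf1  (Sf1 fixes flow; stroke at Sf1)
b2 →R1  (J1 effort already set via bond 0)
b3 →I1  (common-e at J1 fixed by 0)
b4 →I2  (0-jn J1 has e-setter on 0)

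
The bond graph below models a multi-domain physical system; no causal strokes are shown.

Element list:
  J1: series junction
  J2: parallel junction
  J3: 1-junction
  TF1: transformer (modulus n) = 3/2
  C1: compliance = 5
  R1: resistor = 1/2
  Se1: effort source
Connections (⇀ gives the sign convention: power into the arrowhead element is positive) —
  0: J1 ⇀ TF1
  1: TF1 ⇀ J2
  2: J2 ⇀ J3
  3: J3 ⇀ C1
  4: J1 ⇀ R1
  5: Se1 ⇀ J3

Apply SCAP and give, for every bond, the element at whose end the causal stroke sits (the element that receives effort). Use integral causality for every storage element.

b5 stroke→J3  (source Se1 imposes e)
b3 stroke→J3  (C1: C, integral causality)
b2 stroke→J2  (J3: last free bond brings flow in)
b1 stroke→TF1  (common-e at J2 fixed by 2)
b0 stroke→J1  (TF TF1: opposite of bond 1)
b4 stroke→R1  (J1: last free bond brings flow in)

β0 stroke at J1
β1 stroke at TF1
β2 stroke at J2
β3 stroke at J3
β4 stroke at R1
β5 stroke at J3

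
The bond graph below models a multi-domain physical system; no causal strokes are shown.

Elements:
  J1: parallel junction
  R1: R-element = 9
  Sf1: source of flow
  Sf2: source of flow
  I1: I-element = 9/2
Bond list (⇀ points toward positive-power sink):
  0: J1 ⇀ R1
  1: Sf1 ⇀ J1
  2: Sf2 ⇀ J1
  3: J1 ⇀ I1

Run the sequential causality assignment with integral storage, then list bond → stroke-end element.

β0 stroke at J1
β1 stroke at Sf1
β2 stroke at Sf2
β3 stroke at I1

#1 stroke→Sf1  (Sf1 fixes flow; stroke at Sf1)
#2 stroke→Sf2  (Sf2: flow source, stroke at near end)
#3 stroke→I1  (prefer integral on I1)
#0 stroke→J1  (J1 needs exactly one e-in)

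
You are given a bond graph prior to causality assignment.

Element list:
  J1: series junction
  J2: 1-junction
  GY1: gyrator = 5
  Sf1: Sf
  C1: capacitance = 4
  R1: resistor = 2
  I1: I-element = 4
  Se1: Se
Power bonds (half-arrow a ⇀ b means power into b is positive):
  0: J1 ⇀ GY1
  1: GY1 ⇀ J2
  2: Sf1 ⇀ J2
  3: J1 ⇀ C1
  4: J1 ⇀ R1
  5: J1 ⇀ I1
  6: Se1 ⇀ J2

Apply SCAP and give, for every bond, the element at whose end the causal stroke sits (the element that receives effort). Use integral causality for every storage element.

β0 stroke at J1
β1 stroke at J2
β2 stroke at Sf1
β3 stroke at J1
β4 stroke at J1
β5 stroke at I1
β6 stroke at J2

bond 2 stroke→Sf1  (Sf1 fixes flow; stroke at Sf1)
bond 6 stroke→J2  (Se1 fixes effort; stroke away)
bond 1 stroke→J2  (1-jn J2 has f-setter on 2)
bond 0 stroke→J1  (GY1: gyrator matches bond 1)
bond 3 stroke→J1  (prefer integral on C1)
bond 5 stroke→I1  (prefer integral on I1)
bond 4 stroke→J1  (J1: bond 5 brought flow, rest push out)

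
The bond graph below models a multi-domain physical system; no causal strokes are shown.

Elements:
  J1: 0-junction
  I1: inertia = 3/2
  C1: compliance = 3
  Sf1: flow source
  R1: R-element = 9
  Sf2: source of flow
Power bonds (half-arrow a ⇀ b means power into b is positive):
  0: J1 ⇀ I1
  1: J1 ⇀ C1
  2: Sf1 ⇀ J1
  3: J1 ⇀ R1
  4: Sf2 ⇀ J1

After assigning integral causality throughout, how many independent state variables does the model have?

β2 |Sf1  (Sf1 (Sf) sets flow on bond)
β4 |Sf2  (source Sf2 imposes f)
β0 |I1  (I1: I, integral causality)
β1 |J1  (C1: C, integral causality)
β3 |R1  (common-e at J1 fixed by 1)

2  (C1, I1 all integral)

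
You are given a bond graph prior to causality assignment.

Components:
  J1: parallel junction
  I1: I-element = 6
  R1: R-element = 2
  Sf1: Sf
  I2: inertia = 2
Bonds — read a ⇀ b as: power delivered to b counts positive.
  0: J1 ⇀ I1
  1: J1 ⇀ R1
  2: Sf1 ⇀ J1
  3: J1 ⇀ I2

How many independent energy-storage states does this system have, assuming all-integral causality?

bond 2 →Sf1  (Sf1 (Sf) sets flow on bond)
bond 0 →I1  (prefer integral on I1)
bond 3 →I2  (I2 outputs flow p/I2)
bond 1 →J1  (J1 needs exactly one e-in)

2  (I1, I2 all integral)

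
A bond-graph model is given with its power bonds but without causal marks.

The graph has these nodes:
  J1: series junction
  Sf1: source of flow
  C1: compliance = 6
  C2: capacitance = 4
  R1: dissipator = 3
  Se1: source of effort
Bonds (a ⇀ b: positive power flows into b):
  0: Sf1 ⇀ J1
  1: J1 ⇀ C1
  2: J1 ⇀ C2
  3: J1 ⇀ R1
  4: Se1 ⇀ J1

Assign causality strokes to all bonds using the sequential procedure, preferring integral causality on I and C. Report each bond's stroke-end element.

β0 stroke at Sf1
β1 stroke at J1
β2 stroke at J1
β3 stroke at J1
β4 stroke at J1

bond 0 stroke→Sf1  (Sf1 (Sf) sets flow on bond)
bond 4 stroke→J1  (Se1 fixes effort; stroke away)
bond 1 stroke→J1  (J1 flow already set via bond 0)
bond 2 stroke→J1  (J1: bond 0 brought flow, rest push out)
bond 3 stroke→J1  (common-f at J1 fixed by 0)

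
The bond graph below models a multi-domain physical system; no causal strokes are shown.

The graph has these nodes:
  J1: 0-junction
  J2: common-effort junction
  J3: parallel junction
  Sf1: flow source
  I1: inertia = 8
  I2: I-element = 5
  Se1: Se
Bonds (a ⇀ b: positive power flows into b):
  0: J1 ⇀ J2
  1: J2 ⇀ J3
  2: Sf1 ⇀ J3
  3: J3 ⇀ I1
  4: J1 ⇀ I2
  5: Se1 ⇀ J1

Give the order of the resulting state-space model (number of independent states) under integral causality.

2  (I1, I2 all integral)

bond 2 |Sf1  (Sf1 (Sf) sets flow on bond)
bond 5 |J1  (source Se1 imposes e)
bond 0 |J2  (0-jn J1 has e-setter on 5)
bond 4 |I2  (J1: bond 5 brought effort, rest push out)
bond 1 |J3  (common-e at J2 fixed by 0)
bond 3 |I1  (J3 effort already set via bond 1)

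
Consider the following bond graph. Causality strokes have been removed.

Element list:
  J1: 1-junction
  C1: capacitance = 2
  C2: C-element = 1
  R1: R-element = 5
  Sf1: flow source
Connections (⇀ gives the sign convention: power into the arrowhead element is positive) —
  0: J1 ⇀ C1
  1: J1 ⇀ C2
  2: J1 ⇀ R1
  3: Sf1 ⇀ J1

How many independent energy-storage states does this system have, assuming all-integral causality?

#3 |Sf1  (source Sf1 imposes f)
#0 |J1  (1-jn J1 has f-setter on 3)
#1 |J1  (J1 flow already set via bond 3)
#2 |J1  (common-f at J1 fixed by 3)

2  (C1, C2 all integral)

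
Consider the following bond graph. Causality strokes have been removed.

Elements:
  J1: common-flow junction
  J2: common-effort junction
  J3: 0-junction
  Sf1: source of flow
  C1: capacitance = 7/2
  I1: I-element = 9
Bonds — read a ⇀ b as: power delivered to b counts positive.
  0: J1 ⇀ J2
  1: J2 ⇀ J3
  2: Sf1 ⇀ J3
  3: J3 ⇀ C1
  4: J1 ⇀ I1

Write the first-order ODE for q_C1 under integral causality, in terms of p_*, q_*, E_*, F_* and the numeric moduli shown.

dq_C1/dt = F_Sf1 + p_I1/9

β2 →Sf1  (Sf1 (Sf) sets flow on bond)
β3 →J3  (C1 integral (e out))
β1 →J2  (J3: bond 3 brought effort, rest push out)
β0 →J1  (J2 effort already set via bond 1)
β4 →I1  (J1 needs exactly one f-in)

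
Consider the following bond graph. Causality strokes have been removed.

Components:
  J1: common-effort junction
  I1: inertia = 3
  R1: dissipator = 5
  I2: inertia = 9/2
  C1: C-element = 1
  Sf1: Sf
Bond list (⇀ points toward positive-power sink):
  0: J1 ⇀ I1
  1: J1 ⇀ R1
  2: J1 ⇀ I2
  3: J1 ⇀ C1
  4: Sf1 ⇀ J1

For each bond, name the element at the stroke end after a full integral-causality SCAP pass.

bond 4 stroke→Sf1  (Sf1: flow source, stroke at near end)
bond 0 stroke→I1  (I1 outputs flow p/I1)
bond 2 stroke→I2  (I2 outputs flow p/I2)
bond 3 stroke→J1  (C1 integral (e out))
bond 1 stroke→R1  (J1 effort already set via bond 3)

bond 0 |I1
bond 1 |R1
bond 2 |I2
bond 3 |J1
bond 4 |Sf1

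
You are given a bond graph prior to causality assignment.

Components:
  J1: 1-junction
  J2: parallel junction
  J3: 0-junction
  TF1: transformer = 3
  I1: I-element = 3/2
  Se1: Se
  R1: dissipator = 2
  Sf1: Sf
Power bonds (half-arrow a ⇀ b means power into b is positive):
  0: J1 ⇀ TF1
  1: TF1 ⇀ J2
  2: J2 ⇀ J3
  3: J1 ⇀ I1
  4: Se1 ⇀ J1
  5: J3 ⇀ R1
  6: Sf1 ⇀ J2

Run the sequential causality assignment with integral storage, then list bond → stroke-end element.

bond 4 |J1  (source Se1 imposes e)
bond 6 |Sf1  (Sf1: flow source, stroke at near end)
bond 3 |I1  (I1 integral (f out))
bond 0 |J1  (J1: bond 3 brought flow, rest push out)
bond 1 |TF1  (TF1: transformer flips bond 0)
bond 2 |J2  (only one effort-in slot at J2)
bond 5 |J3  (closing 0-jn rule on J3)

b0 |J1
b1 |TF1
b2 |J2
b3 |I1
b4 |J1
b5 |J3
b6 |Sf1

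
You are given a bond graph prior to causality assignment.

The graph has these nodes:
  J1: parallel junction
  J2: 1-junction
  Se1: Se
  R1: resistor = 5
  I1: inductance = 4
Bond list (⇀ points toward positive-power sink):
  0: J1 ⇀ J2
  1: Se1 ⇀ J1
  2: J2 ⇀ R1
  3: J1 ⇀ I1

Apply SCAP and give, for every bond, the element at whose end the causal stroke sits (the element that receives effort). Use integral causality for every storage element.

β1 stroke→J1  (source Se1 imposes e)
β0 stroke→J2  (J1 effort already set via bond 1)
β3 stroke→I1  (J1: bond 1 brought effort, rest push out)
β2 stroke→R1  (J2 needs exactly one f-in)

bond 0 →J2
bond 1 →J1
bond 2 →R1
bond 3 →I1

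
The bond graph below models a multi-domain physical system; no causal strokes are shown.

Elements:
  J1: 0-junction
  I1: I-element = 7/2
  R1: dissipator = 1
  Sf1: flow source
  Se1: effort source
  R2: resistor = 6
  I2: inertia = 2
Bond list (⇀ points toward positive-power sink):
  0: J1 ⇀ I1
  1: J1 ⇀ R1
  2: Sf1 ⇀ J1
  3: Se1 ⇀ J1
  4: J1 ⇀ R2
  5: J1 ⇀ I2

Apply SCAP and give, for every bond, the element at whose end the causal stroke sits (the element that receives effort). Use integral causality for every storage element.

β0 |I1
β1 |R1
β2 |Sf1
β3 |J1
β4 |R2
β5 |I2

#2 |Sf1  (Sf1: flow source, stroke at near end)
#3 |J1  (Se1 fixes effort; stroke away)
#0 |I1  (J1: bond 3 brought effort, rest push out)
#1 |R1  (common-e at J1 fixed by 3)
#4 |R2  (0-jn J1 has e-setter on 3)
#5 |I2  (J1: bond 3 brought effort, rest push out)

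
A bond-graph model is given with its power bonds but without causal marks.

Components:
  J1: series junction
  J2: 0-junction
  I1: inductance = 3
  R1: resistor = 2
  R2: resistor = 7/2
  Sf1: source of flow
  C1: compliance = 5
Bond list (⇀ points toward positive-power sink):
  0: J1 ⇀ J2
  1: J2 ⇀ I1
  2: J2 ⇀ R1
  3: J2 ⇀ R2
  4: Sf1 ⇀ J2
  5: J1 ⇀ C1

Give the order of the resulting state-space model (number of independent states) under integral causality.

2  (C1, I1 all integral)

bond 4 |Sf1  (source Sf1 imposes f)
bond 1 |I1  (I1: I, integral causality)
bond 5 |J1  (C1: C, integral causality)
bond 0 |J2  (J1 needs exactly one f-in)
bond 2 |R1  (J2: bond 0 brought effort, rest push out)
bond 3 |R2  (J2 effort already set via bond 0)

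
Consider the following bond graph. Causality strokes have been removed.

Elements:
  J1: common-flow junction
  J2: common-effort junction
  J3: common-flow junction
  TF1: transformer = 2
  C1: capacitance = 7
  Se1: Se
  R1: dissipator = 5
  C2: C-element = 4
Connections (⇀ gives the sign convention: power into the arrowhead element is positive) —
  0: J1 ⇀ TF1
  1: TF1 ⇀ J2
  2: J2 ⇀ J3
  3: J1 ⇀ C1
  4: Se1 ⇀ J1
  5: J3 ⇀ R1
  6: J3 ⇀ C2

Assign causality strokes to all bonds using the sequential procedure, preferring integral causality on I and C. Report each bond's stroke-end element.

β0 |TF1
β1 |J2
β2 |J3
β3 |J1
β4 |J1
β5 |R1
β6 |J3

β4 →J1  (source Se1 imposes e)
β3 →J1  (C1 outputs effort q/C1)
β0 →TF1  (J1 needs exactly one f-in)
β1 →J2  (TF1: transformer flips bond 0)
β2 →J3  (J2: bond 1 brought effort, rest push out)
β6 →J3  (C2 outputs effort q/C2)
β5 →R1  (only one flow-in slot at J3)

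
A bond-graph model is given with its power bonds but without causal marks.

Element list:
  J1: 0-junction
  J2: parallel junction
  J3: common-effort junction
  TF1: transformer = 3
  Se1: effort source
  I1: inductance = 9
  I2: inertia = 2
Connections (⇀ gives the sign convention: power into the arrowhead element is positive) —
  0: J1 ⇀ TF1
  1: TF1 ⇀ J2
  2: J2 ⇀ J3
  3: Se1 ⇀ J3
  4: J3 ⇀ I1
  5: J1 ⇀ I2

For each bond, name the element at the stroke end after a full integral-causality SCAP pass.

bond 0 |J1
bond 1 |TF1
bond 2 |J2
bond 3 |J3
bond 4 |I1
bond 5 |I2

b3 stroke at J3  (Se1 (Se) sets effort on bond)
b2 stroke at J2  (common-e at J3 fixed by 3)
b4 stroke at I1  (J3: bond 3 brought effort, rest push out)
b1 stroke at TF1  (0-jn J2 has e-setter on 2)
b0 stroke at J1  (TF1: transformer flips bond 1)
b5 stroke at I2  (common-e at J1 fixed by 0)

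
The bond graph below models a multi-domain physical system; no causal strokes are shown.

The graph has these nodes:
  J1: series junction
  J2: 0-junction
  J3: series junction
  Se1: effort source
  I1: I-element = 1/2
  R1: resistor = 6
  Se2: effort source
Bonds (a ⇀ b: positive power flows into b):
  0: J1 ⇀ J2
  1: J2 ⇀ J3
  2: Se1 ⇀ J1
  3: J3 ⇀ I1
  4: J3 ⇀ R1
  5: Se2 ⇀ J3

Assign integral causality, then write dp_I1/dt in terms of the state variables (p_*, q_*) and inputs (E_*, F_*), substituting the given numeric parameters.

#2 |J1  (source Se1 imposes e)
#5 |J3  (Se2 (Se) sets effort on bond)
#0 |J2  (J1 needs exactly one f-in)
#1 |J3  (common-e at J2 fixed by 0)
#3 |I1  (I1 integral (f out))
#4 |J3  (1-jn J3 has f-setter on 3)

dp_I1/dt = E_Se1 + E_Se2 - 12*p_I1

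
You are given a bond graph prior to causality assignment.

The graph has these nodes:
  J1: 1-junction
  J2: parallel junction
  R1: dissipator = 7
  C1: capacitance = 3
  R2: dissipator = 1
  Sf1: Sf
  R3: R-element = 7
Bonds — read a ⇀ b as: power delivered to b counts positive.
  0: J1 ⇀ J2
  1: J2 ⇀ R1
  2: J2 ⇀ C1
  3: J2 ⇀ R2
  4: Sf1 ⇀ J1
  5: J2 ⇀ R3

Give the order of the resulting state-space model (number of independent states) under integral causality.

1  (C1 all integral)

bond 4 →Sf1  (Sf1 fixes flow; stroke at Sf1)
bond 0 →J1  (J1 flow already set via bond 4)
bond 2 →J2  (prefer integral on C1)
bond 1 →R1  (J2: bond 2 brought effort, rest push out)
bond 3 →R2  (J2: bond 2 brought effort, rest push out)
bond 5 →R3  (0-jn J2 has e-setter on 2)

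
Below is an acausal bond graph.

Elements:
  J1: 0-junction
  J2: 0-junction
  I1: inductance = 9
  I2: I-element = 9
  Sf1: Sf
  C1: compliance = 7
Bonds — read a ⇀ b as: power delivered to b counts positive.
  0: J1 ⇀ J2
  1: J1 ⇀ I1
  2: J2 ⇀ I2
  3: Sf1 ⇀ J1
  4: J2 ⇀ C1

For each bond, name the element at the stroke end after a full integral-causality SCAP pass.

β0 stroke→J1
β1 stroke→I1
β2 stroke→I2
β3 stroke→Sf1
β4 stroke→J2

#3 stroke at Sf1  (Sf1: flow source, stroke at near end)
#1 stroke at I1  (prefer integral on I1)
#0 stroke at J1  (J1 needs exactly one e-in)
#2 stroke at I2  (I2: I, integral causality)
#4 stroke at J2  (J2: last free bond brings effort in)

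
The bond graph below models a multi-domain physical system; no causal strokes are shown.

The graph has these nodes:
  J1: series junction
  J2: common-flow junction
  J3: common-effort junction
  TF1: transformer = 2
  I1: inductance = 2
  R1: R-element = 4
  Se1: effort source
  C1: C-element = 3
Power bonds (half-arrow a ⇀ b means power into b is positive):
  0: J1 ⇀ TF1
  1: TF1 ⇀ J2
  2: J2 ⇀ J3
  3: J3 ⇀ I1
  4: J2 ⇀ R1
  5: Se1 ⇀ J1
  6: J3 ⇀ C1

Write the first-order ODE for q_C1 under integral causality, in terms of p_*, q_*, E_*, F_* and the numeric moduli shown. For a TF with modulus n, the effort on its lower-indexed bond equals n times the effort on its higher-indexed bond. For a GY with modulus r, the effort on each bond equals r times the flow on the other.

dq_C1/dt = E_Se1/8 - p_I1/2 - q_C1/12

b5 stroke at J1  (source Se1 imposes e)
b0 stroke at TF1  (closing 1-jn rule on J1)
b1 stroke at J2  (TF TF1: opposite of bond 0)
b3 stroke at I1  (I1 integral (f out))
b6 stroke at J3  (C1 integral (e out))
b2 stroke at J2  (common-e at J3 fixed by 6)
b4 stroke at R1  (J2: last free bond brings flow in)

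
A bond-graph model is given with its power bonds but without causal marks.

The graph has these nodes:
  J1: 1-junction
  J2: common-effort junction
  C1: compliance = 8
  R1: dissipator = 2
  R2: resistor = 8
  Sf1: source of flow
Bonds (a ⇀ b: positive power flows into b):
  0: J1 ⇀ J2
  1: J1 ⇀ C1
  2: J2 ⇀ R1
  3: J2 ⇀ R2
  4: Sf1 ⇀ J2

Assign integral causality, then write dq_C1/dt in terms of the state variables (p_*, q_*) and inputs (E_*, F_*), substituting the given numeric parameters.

dq_C1/dt = -F_Sf1 - 5*q_C1/64

bond 4 →Sf1  (Sf1 fixes flow; stroke at Sf1)
bond 1 →J1  (C1: C, integral causality)
bond 0 →J2  (J1: last free bond brings flow in)
bond 2 →R1  (J2: bond 0 brought effort, rest push out)
bond 3 →R2  (J2: bond 0 brought effort, rest push out)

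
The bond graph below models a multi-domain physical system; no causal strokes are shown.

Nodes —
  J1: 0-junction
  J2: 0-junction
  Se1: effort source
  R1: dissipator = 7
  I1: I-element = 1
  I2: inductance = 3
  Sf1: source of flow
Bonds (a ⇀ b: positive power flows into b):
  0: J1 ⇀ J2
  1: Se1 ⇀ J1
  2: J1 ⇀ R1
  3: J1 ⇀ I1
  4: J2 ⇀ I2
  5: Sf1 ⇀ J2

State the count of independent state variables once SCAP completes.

#1 stroke→J1  (Se1 (Se) sets effort on bond)
#5 stroke→Sf1  (Sf1 (Sf) sets flow on bond)
#0 stroke→J2  (J1 effort already set via bond 1)
#2 stroke→R1  (common-e at J1 fixed by 1)
#3 stroke→I1  (J1: bond 1 brought effort, rest push out)
#4 stroke→I2  (common-e at J2 fixed by 0)

2  (I1, I2 all integral)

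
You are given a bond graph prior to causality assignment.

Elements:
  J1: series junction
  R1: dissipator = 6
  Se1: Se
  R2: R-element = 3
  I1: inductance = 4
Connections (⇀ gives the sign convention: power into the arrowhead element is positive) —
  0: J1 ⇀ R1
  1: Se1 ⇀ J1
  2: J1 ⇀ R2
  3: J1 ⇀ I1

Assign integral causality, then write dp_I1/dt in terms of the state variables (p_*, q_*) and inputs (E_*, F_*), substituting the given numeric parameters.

bond 1 →J1  (Se1 fixes effort; stroke away)
bond 3 →I1  (prefer integral on I1)
bond 0 →J1  (common-f at J1 fixed by 3)
bond 2 →J1  (J1 flow already set via bond 3)

dp_I1/dt = E_Se1 - 9*p_I1/4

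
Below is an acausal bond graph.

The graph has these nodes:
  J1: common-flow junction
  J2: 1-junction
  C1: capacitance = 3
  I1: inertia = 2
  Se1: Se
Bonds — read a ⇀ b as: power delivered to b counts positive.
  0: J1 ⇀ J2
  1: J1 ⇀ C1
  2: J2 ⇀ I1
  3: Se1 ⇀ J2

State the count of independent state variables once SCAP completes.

2  (C1, I1 all integral)

bond 3 stroke at J2  (Se1 fixes effort; stroke away)
bond 1 stroke at J1  (C1 outputs effort q/C1)
bond 0 stroke at J2  (closing 1-jn rule on J1)
bond 2 stroke at I1  (J2: last free bond brings flow in)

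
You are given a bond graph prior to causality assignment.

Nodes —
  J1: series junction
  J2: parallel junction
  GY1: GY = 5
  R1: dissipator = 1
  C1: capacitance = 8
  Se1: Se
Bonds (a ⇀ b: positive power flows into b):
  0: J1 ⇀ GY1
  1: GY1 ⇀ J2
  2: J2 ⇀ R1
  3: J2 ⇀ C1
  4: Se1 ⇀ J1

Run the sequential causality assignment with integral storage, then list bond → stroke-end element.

bond 0 stroke at GY1
bond 1 stroke at GY1
bond 2 stroke at R1
bond 3 stroke at J2
bond 4 stroke at J1

b4 |J1  (Se1: effort source, stroke at far end)
b0 |GY1  (J1 needs exactly one f-in)
b1 |GY1  (GY1 both-in/both-out from 0)
b3 |J2  (C1 integral (e out))
b2 |R1  (J2 effort already set via bond 3)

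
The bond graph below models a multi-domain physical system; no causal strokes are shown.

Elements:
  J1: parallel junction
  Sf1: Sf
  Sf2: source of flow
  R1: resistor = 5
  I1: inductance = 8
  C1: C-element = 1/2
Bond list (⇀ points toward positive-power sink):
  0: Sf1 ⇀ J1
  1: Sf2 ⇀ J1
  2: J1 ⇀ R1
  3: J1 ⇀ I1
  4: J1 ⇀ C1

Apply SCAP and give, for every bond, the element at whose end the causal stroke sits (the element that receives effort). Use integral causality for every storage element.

#0 |Sf1
#1 |Sf2
#2 |R1
#3 |I1
#4 |J1

β0 →Sf1  (source Sf1 imposes f)
β1 →Sf2  (Sf2: flow source, stroke at near end)
β3 →I1  (I1 integral (f out))
β4 →J1  (C1 outputs effort q/C1)
β2 →R1  (common-e at J1 fixed by 4)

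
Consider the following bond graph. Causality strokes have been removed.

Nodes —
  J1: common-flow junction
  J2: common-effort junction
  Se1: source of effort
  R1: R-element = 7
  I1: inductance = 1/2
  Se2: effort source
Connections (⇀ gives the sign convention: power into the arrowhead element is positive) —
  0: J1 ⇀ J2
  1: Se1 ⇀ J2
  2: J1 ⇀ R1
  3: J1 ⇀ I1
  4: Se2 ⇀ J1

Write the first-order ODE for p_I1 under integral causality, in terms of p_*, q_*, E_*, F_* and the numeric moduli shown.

dp_I1/dt = -E_Se1 + E_Se2 - 14*p_I1

b1 stroke→J2  (Se1 fixes effort; stroke away)
b4 stroke→J1  (source Se2 imposes e)
b0 stroke→J1  (0-jn J2 has e-setter on 1)
b3 stroke→I1  (I1 integral (f out))
b2 stroke→J1  (J1: bond 3 brought flow, rest push out)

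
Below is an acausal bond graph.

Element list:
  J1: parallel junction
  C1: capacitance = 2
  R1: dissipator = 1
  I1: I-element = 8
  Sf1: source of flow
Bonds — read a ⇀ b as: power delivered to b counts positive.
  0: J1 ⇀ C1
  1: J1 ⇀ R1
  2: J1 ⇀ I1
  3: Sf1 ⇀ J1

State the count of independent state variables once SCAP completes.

bond 3 stroke→Sf1  (Sf1: flow source, stroke at near end)
bond 0 stroke→J1  (C1: C, integral causality)
bond 1 stroke→R1  (J1: bond 0 brought effort, rest push out)
bond 2 stroke→I1  (J1 effort already set via bond 0)

2  (C1, I1 all integral)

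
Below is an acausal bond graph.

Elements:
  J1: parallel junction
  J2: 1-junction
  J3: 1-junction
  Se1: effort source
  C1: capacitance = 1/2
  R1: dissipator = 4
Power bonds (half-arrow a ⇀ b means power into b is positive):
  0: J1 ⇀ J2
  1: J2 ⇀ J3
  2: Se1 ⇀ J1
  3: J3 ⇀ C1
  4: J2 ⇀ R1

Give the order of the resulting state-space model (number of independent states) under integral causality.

1  (C1 all integral)

β2 stroke→J1  (Se1 (Se) sets effort on bond)
β0 stroke→J2  (J1: bond 2 brought effort, rest push out)
β3 stroke→J3  (C1: C, integral causality)
β1 stroke→J2  (J3: last free bond brings flow in)
β4 stroke→R1  (J2: last free bond brings flow in)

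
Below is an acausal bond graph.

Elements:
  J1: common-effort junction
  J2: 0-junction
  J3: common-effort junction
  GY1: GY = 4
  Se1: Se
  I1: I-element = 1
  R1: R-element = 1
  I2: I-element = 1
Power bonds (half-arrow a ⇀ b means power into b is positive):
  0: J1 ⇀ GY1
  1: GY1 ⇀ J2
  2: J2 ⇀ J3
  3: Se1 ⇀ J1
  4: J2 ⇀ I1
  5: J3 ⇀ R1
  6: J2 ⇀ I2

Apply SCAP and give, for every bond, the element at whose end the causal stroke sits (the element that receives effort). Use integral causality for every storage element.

#0 stroke at GY1
#1 stroke at GY1
#2 stroke at J2
#3 stroke at J1
#4 stroke at I1
#5 stroke at J3
#6 stroke at I2

β3 |J1  (Se1 (Se) sets effort on bond)
β0 |GY1  (0-jn J1 has e-setter on 3)
β1 |GY1  (GY1 both-in/both-out from 0)
β4 |I1  (prefer integral on I1)
β6 |I2  (I2 integral (f out))
β2 |J2  (J2: last free bond brings effort in)
β5 |J3  (closing 0-jn rule on J3)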